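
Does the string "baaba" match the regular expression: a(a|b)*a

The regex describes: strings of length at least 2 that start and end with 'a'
No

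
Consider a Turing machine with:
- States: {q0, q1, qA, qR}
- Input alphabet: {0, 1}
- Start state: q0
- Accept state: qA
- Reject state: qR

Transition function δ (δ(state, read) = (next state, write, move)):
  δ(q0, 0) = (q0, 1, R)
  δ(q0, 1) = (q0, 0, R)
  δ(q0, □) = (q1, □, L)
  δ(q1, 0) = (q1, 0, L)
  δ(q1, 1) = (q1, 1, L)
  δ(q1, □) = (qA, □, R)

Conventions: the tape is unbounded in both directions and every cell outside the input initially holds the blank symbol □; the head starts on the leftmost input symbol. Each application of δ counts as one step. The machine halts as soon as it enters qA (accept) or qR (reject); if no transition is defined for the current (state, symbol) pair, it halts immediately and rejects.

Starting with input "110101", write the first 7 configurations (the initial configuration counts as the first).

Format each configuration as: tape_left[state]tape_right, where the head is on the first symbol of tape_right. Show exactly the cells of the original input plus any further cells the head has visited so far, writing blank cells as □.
Step 0: [q0]110101 (head at position 0)
Step 1: δ(q0, 1) = (q0, 0, R)  ⊢  0[q0]10101 (head at position 1)
Step 2: δ(q0, 1) = (q0, 0, R)  ⊢  00[q0]0101 (head at position 2)
Step 3: δ(q0, 0) = (q0, 1, R)  ⊢  001[q0]101 (head at position 3)
Step 4: δ(q0, 1) = (q0, 0, R)  ⊢  0010[q0]01 (head at position 4)
Step 5: δ(q0, 0) = (q0, 1, R)  ⊢  00101[q0]1 (head at position 5)
Step 6: δ(q0, 1) = (q0, 0, R)  ⊢  001010[q0]□ (head at position 6)

Final answer: [q0]110101 ⊢ 0[q0]10101 ⊢ 00[q0]0101 ⊢ 001[q0]101 ⊢ 0010[q0]01 ⊢ 00101[q0]1 ⊢ 001010[q0]□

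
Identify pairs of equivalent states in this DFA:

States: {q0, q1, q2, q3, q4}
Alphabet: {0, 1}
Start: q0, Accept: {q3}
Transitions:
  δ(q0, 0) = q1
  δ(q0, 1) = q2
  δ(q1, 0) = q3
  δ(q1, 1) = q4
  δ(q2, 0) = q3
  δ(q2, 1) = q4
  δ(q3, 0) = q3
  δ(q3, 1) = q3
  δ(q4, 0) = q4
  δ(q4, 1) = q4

Using the table-filling algorithm:
Round 0 – mark pairs where exactly one state is accepting: (q0,q3), (q1,q3), (q2,q3), (q3,q4)
Round 1 – newly marked: (q0,q1) [on 0: q1 vs q3, already marked]; (q0,q2) [on 0: q1 vs q3, already marked]; (q1,q4) [on 0: q3 vs q4, already marked]; (q2,q4) [on 0: q3 vs q4, already marked]
Round 2 – newly marked: (q0,q4) [on 0: q1 vs q4, already marked]
No further pairs can be marked.
(q1, q2) unmarked: δ(q1,0)=q3, δ(q2,0)=q3; δ(q1,1)=q4, δ(q2,1)=q4 → equivalent
Equivalent pairs: (q1, q2)

Final answer: Equivalent pairs: (q1, q2)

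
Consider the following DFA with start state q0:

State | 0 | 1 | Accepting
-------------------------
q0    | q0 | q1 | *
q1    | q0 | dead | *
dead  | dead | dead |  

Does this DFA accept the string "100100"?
Start in q0.
Read '1': q0 → q1
Read '0': q1 → q0
Read '0': q0 → q0
Read '1': q0 → q1
Read '0': q1 → q0
Read '0': q0 → q0
Final state q0 is accepting, so the string is accepted.

Final answer: Yes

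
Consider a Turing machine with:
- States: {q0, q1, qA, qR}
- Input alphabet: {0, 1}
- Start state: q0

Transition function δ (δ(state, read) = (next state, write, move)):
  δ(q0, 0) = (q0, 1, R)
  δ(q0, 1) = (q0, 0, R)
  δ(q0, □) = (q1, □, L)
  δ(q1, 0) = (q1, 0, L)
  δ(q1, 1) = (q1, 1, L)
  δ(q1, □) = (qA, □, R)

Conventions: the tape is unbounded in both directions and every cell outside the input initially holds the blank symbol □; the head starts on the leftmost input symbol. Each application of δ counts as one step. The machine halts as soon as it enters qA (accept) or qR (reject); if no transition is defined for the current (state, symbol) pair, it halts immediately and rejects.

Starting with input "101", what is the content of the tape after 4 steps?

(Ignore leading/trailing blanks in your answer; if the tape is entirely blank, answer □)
Step 0: [q0]101 (head at position 0)
Step 1: δ(q0, 1) = (q0, 0, R)  ⊢  0[q0]01 (head at position 1)
Step 2: δ(q0, 0) = (q0, 1, R)  ⊢  01[q0]1 (head at position 2)
Step 3: δ(q0, 1) = (q0, 0, R)  ⊢  010[q0]□ (head at position 3)
Step 4: δ(q0, □) = (q1, □, L)  ⊢  01[q1]0□ (head at position 2)
Tape after 4 steps (ignoring surrounding blanks): 010

Final answer: Tape: 010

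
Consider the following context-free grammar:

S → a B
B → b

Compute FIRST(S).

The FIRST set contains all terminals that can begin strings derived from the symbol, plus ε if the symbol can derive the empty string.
S has the single production S → a B, whose right-hand side begins with the terminal a. So FIRST(S) = {a}.

Final answer: {a}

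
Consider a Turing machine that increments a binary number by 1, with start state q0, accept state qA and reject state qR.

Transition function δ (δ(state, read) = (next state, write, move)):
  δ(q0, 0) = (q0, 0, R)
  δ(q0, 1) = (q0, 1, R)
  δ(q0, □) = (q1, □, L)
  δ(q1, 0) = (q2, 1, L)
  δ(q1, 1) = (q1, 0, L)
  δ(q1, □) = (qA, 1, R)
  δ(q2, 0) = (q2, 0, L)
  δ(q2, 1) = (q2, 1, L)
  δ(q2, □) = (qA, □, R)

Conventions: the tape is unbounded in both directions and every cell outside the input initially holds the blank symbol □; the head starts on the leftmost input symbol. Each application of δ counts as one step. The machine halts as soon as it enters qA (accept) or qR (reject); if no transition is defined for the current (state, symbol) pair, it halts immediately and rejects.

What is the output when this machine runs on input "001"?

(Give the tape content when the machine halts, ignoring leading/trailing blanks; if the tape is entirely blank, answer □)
Step 0: [q0]001 (head at position 0)
Step 1: δ(q0, 0) = (q0, 0, R)  ⊢  0[q0]01 (head at position 1)
Step 2: δ(q0, 0) = (q0, 0, R)  ⊢  00[q0]1 (head at position 2)
Step 3: δ(q0, 1) = (q0, 1, R)  ⊢  001[q0]□ (head at position 3)
Step 4: δ(q0, □) = (q1, □, L)  ⊢  00[q1]1□ (head at position 2)
Step 5: δ(q1, 1) = (q1, 0, L)  ⊢  0[q1]00□ (head at position 1)
Step 6: δ(q1, 0) = (q2, 1, L)  ⊢  [q2]010□ (head at position 0)
Step 7: δ(q2, 0) = (q2, 0, L)  ⊢  [q2]□010□ (head at position -1)
Step 8: δ(q2, □) = (qA, □, R)  ⊢  □[qA]010□ (head at position 0)
The machine is in qA, so it halts and accepts.
Tape content when halted (ignoring surrounding blanks): 010

Final answer: Output: 010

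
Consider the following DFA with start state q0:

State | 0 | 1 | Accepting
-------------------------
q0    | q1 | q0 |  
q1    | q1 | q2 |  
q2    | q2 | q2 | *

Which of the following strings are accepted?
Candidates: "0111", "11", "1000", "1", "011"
"0111": q0 → q1 → q2 → q2 → q2; q2 is accepting → accepted
"11": q0 → q0 → q0; q0 is not accepting → rejected
"1000": q0 → q0 → q1 → q1 → q1; q1 is not accepting → rejected
"1": q0 → q0; q0 is not accepting → rejected
"011": q0 → q1 → q2 → q2; q2 is accepting → accepted

Final answer: "0111", "011"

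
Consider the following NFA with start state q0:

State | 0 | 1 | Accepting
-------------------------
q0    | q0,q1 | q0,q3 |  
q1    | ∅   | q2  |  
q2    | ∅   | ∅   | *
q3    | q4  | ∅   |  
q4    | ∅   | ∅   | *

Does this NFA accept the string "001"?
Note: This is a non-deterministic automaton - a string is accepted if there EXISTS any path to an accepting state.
Track the set of states the NFA could be in: start {q0}
Read '0': {q0} → {q0, q1}
Read '0': {q0, q1} → {q0, q1}
Read '1': {q0, q1} → {q0, q2, q3}
Final set {q0, q2, q3} contains accepting state(s) {q2} → accepted.

Final answer: Yes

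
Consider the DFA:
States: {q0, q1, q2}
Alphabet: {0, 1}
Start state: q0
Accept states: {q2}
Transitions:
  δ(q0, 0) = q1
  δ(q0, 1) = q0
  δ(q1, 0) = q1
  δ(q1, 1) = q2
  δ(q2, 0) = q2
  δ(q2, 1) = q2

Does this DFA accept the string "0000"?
Processing string "0000":
  q0 --0--> q1
  q1 --0--> q1
  q1 --0--> q1
  q1 --0--> q1
Final state: q1
Accept states: {q2}
q1 is not an accept state, so the string is rejected.

Final answer: No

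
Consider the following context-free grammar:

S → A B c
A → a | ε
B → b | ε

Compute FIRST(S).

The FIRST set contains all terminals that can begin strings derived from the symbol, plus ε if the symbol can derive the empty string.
FIRST(A) = {a, ε} (A → a | ε) and FIRST(B) = {b, ε} (B → b | ε).
For S → A B c: add FIRST(A) minus ε = {a}; A is nullable, so also add FIRST(B) minus ε = {b}; B is nullable too, so also add FIRST(c) = {c}. The terminal c is never erased, so S is not nullable and ε is not included.
FIRST(S) = {a, b, c}.

Final answer: {a, b, c}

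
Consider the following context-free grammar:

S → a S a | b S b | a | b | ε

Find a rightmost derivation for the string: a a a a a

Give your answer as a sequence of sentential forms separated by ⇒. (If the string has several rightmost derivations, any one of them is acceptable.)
Start with S.
Step 1: the rightmost non-terminal is S; apply S → a S a:  a S a
Step 2: the rightmost non-terminal is S; apply S → a S a:  a a S a a
Step 3: the rightmost non-terminal is S; apply S → a:  a a a a a

Final answer: S ⇒ a S a ⇒ a a S a a ⇒ a a a a a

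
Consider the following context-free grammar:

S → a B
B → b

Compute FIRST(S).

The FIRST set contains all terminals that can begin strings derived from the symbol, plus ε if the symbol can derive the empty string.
S has the single production S → a B, whose right-hand side begins with the terminal a. So FIRST(S) = {a}.

Final answer: {a}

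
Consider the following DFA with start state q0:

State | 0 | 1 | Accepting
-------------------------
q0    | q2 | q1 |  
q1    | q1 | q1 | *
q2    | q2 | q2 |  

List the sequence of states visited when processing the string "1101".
q0 → q1 → q1 → q1 → q1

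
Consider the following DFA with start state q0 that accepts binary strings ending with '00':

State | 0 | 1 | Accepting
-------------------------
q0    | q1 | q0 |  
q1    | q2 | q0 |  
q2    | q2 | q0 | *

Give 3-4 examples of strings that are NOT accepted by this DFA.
Any strings that end in a non-accepting state work; for example:
"001": q0 → q1 → q2 → q0; q0 is not accepting → rejected
"111": q0 → q0 → q0 → q0; q0 is not accepting → rejected
"0001": q0 → q1 → q2 → q2 → q0; q0 is not accepting → rejected
"1011": q0 → q0 → q1 → q0 → q0; q0 is not accepting → rejected

Final answer: "001", "111", "0001", "1011"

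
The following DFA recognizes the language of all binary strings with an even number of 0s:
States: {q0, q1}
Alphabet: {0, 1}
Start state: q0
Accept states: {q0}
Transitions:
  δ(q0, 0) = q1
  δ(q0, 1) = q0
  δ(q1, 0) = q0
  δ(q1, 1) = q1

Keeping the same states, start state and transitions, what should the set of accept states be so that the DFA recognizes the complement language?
The DFA is complete (every state has a transition on every symbol), so the complement
is recognized by the same DFA with accepting and non-accepting states swapped.
Original accept states: {q0}
Complement accept states = All states - Original accept states
= {q0, q1} - {q0}
= {q1}
Complement language: strings with an ODD number of 0s

Final answer: {q1}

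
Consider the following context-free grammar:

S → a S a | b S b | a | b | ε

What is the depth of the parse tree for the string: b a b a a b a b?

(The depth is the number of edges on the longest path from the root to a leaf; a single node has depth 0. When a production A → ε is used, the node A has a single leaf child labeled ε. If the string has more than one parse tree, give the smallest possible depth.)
The string has even length 8, so its (unique) parse tree peels off matching outer symbols: S → b S b, S → a S a, S → b S b, S → a S a, and finally S → ε for the empty middle.
The S nodes are at depths 0..4; the ε leaf under the innermost S is at depth 5 (terminal leaves are at depths 1..4).
Depth = 5.

Final answer: 5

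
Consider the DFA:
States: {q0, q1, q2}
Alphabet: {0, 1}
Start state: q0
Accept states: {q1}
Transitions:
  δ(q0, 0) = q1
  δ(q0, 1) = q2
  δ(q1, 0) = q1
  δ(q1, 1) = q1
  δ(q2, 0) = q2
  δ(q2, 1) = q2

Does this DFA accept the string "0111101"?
Processing string "0111101":
  q0 --0--> q1
  q1 --1--> q1
  q1 --1--> q1
  q1 --1--> q1
  q1 --1--> q1
  q1 --0--> q1
  q1 --1--> q1
Final state: q1
Accept states: {q1}
q1 is an accept state, so the string is accepted.

Final answer: Yes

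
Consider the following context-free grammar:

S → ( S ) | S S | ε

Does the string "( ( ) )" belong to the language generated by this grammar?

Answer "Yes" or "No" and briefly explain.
A derivation exists: S ⇒ ( S ) ⇒ ( ( S ) ) ⇒ ( ( ) ) (using S → ( S ) twice, then S → ε).

Final answer: Yes - a valid derivation exists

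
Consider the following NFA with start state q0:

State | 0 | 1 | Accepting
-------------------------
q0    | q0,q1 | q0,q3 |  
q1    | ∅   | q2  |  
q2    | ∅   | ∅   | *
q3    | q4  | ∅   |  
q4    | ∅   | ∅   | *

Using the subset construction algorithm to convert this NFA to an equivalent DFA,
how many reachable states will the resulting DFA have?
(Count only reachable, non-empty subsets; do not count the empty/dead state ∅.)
Start subset: {q0}
{q0}: on 0 → {q0, q1}, on 1 → {q0, q3}
{q0, q1}: on 0 → {q0, q1}, on 1 → {q0, q2, q3}
{q0, q3}: on 0 → {q0, q1, q4}, on 1 → {q0, q3}
{q0, q2, q3}: on 0 → {q0, q1, q4}, on 1 → {q0, q3}
{q0, q1, q4}: on 0 → {q0, q1}, on 1 → {q0, q2, q3}
Reachable non-empty subsets: {q0}, {q0, q1}, {q0, q3}, {q0, q2, q3}, {q0, q1, q4} — 5 in total.

Final answer: 5 states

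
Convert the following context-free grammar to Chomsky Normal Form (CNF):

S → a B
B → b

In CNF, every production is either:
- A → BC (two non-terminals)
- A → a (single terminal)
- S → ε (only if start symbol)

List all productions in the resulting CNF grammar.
The grammar has no ε-productions or unit productions to eliminate.
S → a B has terminal a in a right-hand side of length ≥ 2: introduce T_a → a and use T_a in place of a.
B → b is already in CNF (single terminal) – keep it.
S → a B becomes S → T_a B.
Resulting CNF grammar (3 productions): T_a → a; B → b; S → T_a B

Final answer: T_a → a; B → b; S → T_a B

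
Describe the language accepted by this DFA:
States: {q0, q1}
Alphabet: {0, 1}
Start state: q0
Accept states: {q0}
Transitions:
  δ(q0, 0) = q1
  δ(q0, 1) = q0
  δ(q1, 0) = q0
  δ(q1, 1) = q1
Analyzing the DFA structure:
Start state: q0
Accept states: {q0}
Interpreting what each state remembers (checking against the transitions):
  q0: an even number of 0s has been read so far
  q1: an odd number of 0s has been read so far
  δ(q0, 0): in q0 (an even number of 0s has been read so far), after reading 0 we have: an odd number of 0s has been read so far → q1
  δ(q0, 1): in q0 (an even number of 0s has been read so far), after reading 1 we have: an even number of 0s has been read so far → q0
  δ(q1, 0): in q1 (an odd number of 0s has been read so far), after reading 0 we have: an even number of 0s has been read so far → q0
  δ(q1, 1): in q1 (an odd number of 0s has been read so far), after reading 1 we have: an odd number of 0s has been read so far → q1
A string is accepted iff it ends in {q0}, i.e. an even number of 0s has been read so far.
Language: All binary strings with an even number of 0s

Final answer: All binary strings with an even number of 0s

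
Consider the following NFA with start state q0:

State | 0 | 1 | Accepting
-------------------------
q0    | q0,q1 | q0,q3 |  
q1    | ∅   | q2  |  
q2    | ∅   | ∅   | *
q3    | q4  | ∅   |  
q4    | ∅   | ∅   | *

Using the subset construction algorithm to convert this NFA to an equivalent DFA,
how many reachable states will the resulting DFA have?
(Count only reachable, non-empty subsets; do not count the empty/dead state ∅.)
Start subset: {q0}
{q0}: on 0 → {q0, q1}, on 1 → {q0, q3}
{q0, q1}: on 0 → {q0, q1}, on 1 → {q0, q2, q3}
{q0, q3}: on 0 → {q0, q1, q4}, on 1 → {q0, q3}
{q0, q2, q3}: on 0 → {q0, q1, q4}, on 1 → {q0, q3}
{q0, q1, q4}: on 0 → {q0, q1}, on 1 → {q0, q2, q3}
Reachable non-empty subsets: {q0}, {q0, q1}, {q0, q3}, {q0, q2, q3}, {q0, q1, q4} — 5 in total.

Final answer: 5 states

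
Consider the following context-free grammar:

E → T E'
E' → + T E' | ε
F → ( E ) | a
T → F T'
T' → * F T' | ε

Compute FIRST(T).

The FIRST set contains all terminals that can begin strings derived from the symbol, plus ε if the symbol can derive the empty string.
FIRST(F): F → ( E ) contributes '(' and F → a contributes 'a', so FIRST(F) = {(, a}. F is not nullable.
FIRST(T): T → F T' begins with F, and F is not nullable, so FIRST(T) = FIRST(F) = {(, a}.

Final answer: {(, a}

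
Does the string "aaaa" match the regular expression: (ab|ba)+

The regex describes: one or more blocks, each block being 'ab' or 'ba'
No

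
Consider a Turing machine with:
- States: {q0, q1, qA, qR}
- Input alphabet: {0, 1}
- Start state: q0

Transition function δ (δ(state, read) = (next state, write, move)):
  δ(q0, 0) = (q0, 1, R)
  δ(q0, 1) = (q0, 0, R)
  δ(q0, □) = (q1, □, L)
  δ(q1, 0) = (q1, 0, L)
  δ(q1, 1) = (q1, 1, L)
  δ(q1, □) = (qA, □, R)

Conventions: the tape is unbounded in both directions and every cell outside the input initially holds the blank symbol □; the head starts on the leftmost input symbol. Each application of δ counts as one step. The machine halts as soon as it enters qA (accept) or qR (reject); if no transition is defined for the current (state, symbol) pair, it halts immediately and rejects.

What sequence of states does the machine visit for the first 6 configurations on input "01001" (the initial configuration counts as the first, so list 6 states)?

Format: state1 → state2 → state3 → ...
Step 0: [q0]01001 (head at position 0)
Step 1: δ(q0, 0) = (q0, 1, R)  ⊢  1[q0]1001 (head at position 1)
Step 2: δ(q0, 1) = (q0, 0, R)  ⊢  10[q0]001 (head at position 2)
Step 3: δ(q0, 0) = (q0, 1, R)  ⊢  101[q0]01 (head at position 3)
Step 4: δ(q0, 0) = (q0, 1, R)  ⊢  1011[q0]1 (head at position 4)
Step 5: δ(q0, 1) = (q0, 0, R)  ⊢  10110[q0]□ (head at position 5)
Reading off the states of these 6 configurations: q0 → q0 → q0 → q0 → q0 → q0

Final answer: q0 → q0 → q0 → q0 → q0 → q0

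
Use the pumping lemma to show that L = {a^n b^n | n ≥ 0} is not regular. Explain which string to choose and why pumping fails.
Language: L = {a^n b^n | n ≥ 0} (equal numbers of a's followed by b's)
Step 1: Assume for contradiction that L is regular, with pumping length p.
Step 2: Choose s = a^p b^p. Then s ∈ L (it has p a's followed by p b's) and |s| ≥ p.
Step 3: Consider any decomposition s = xyz with |xy| ≤ p and |y| > 0. Since |xy| ≤ p and the first p symbols of s are all a's, y = a^k for some k with 1 ≤ k ≤ p.
Step 4: Pumping up (i = 2): xy²z = a^(p+k) b^p, which has more a's than b's, so xy²z ∉ L.
This contradicts the pumping lemma, so L is not regular.

Final answer: Choose s = a^p b^p. Since |xy| ≤ p, y = a^k with k ≥ 1. Then xy²z = a^(p+k) b^p ∉ L.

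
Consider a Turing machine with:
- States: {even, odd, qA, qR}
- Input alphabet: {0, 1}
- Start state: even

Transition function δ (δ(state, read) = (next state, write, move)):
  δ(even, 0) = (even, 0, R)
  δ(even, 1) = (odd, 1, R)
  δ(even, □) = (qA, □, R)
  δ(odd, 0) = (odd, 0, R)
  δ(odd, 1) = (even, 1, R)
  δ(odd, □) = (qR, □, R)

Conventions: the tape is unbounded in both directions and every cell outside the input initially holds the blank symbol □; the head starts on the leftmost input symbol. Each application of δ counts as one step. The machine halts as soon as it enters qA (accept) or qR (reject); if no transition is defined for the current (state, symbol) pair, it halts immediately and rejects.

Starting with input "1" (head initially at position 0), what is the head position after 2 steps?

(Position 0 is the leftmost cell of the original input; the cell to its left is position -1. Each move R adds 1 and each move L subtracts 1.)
Step 0: [even]1 (head at position 0)
Step 1: δ(even, 1) = (odd, 1, R)  ⊢  1[odd]□ (head at position 1)
Step 2: δ(odd, □) = (qR, □, R)  ⊢  1□[qR]□ (head at position 2)
Head position after 2 steps: 2

Final answer: Position 2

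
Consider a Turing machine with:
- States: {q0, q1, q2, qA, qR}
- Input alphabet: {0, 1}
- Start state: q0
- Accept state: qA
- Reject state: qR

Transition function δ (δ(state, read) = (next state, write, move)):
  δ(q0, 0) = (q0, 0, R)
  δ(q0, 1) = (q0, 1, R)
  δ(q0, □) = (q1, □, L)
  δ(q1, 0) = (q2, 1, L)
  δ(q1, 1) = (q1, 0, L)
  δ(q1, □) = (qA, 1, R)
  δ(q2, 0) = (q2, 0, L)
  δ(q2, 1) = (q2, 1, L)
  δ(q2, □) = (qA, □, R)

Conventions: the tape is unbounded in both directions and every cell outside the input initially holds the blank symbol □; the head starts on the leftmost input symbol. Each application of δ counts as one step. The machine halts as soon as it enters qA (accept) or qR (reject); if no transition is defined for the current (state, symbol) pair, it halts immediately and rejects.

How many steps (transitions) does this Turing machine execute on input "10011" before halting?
Step 0: [q0]10011 (head at position 0)
Step 1: δ(q0, 1) = (q0, 1, R)  ⊢  1[q0]0011 (head at position 1)
Step 2: δ(q0, 0) = (q0, 0, R)  ⊢  10[q0]011 (head at position 2)
Step 3: δ(q0, 0) = (q0, 0, R)  ⊢  100[q0]11 (head at position 3)
Step 4: δ(q0, 1) = (q0, 1, R)  ⊢  1001[q0]1 (head at position 4)
Step 5: δ(q0, 1) = (q0, 1, R)  ⊢  10011[q0]□ (head at position 5)
Step 6: δ(q0, □) = (q1, □, L)  ⊢  1001[q1]1□ (head at position 4)
Step 7: δ(q1, 1) = (q1, 0, L)  ⊢  100[q1]10□ (head at position 3)
Step 8: δ(q1, 1) = (q1, 0, L)  ⊢  10[q1]000□ (head at position 2)
Step 9: δ(q1, 0) = (q2, 1, L)  ⊢  1[q2]0100□ (head at position 1)
Step 10: δ(q2, 0) = (q2, 0, L)  ⊢  [q2]10100□ (head at position 0)
Step 11: δ(q2, 1) = (q2, 1, L)  ⊢  [q2]□10100□ (head at position -1)
Step 12: δ(q2, □) = (qA, □, R)  ⊢  □[qA]10100□ (head at position 0)
The machine is in qA, so it halts and accepts.
Number of transitions executed: 12.

Final answer: 12 steps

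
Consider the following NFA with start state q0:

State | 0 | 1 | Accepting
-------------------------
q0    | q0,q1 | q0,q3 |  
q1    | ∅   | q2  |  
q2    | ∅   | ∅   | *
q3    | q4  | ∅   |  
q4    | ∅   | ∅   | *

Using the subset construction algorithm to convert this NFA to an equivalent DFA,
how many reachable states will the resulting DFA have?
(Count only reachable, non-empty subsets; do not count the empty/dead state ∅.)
Start subset: {q0}
{q0}: on 0 → {q0, q1}, on 1 → {q0, q3}
{q0, q1}: on 0 → {q0, q1}, on 1 → {q0, q2, q3}
{q0, q3}: on 0 → {q0, q1, q4}, on 1 → {q0, q3}
{q0, q2, q3}: on 0 → {q0, q1, q4}, on 1 → {q0, q3}
{q0, q1, q4}: on 0 → {q0, q1}, on 1 → {q0, q2, q3}
Reachable non-empty subsets: {q0}, {q0, q1}, {q0, q3}, {q0, q2, q3}, {q0, q1, q4} — 5 in total.

Final answer: 5 states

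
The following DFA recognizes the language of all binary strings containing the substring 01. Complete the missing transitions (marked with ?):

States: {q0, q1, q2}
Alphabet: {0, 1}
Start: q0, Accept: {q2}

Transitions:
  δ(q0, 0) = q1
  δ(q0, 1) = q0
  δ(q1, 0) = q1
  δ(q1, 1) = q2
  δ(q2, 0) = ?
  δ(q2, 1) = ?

What each state remembers (consistent with the given transitions and accept states):
  q0: 01 not seen yet and the last symbol was not 0
  q1: 01 not seen yet and the last symbol was 0
  q2: the substring 01 has already been seen
Filling in the missing entries:
  δ(q2, 0): in q2 (the substring 01 has already been seen), after reading 0 we have: the substring 01 has already been seen → q2
  δ(q2, 1): in q2 (the substring 01 has already been seen), after reading 1 we have: the substring 01 has already been seen → q2

Final answer: δ(q2, 0) = q2; δ(q2, 1) = q2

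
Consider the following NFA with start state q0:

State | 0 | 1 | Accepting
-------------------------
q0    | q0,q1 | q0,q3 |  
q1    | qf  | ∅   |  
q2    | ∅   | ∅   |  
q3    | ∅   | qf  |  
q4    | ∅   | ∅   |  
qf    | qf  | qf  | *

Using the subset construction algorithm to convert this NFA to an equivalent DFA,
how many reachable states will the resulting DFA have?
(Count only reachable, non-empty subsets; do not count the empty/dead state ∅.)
Start subset: {q0}
{q0}: on 0 → {q0, q1}, on 1 → {q0, q3}
{q0, q1}: on 0 → {q0, q1, qf}, on 1 → {q0, q3}
{q0, q3}: on 0 → {q0, q1}, on 1 → {q0, q3, qf}
{q0, q1, qf}: on 0 → {q0, q1, qf}, on 1 → {q0, q3, qf}
{q0, q3, qf}: on 0 → {q0, q1, qf}, on 1 → {q0, q3, qf}
Reachable non-empty subsets: {q0}, {q0, q1}, {q0, q3}, {q0, q1, qf}, {q0, q3, qf} — 5 in total.

Final answer: 5 states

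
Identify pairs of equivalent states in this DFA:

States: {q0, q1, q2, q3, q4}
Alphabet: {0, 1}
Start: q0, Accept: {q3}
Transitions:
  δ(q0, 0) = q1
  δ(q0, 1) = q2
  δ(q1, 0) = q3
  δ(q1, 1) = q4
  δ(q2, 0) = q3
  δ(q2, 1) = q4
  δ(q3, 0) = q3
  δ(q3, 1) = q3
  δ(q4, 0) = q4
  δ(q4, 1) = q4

Using the table-filling algorithm:
Round 0 – mark pairs where exactly one state is accepting: (q0,q3), (q1,q3), (q2,q3), (q3,q4)
Round 1 – newly marked: (q0,q1) [on 0: q1 vs q3, already marked]; (q0,q2) [on 0: q1 vs q3, already marked]; (q1,q4) [on 0: q3 vs q4, already marked]; (q2,q4) [on 0: q3 vs q4, already marked]
Round 2 – newly marked: (q0,q4) [on 0: q1 vs q4, already marked]
No further pairs can be marked.
(q1, q2) unmarked: δ(q1,0)=q3, δ(q2,0)=q3; δ(q1,1)=q4, δ(q2,1)=q4 → equivalent
Equivalent pairs: (q1, q2)

Final answer: Equivalent pairs: (q1, q2)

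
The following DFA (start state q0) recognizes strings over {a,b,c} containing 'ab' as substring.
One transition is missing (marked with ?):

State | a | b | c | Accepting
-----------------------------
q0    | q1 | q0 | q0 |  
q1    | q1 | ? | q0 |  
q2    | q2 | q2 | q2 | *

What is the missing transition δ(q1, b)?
q2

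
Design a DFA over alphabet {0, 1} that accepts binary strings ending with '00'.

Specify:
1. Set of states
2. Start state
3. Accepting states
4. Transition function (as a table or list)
One valid DFA (any DFA recognizing the same language is acceptable):
States: {q0, q1, q2}
Start: q0
Accepting: {q2}
Transitions (accepting states marked with *):
State | 0 | 1 | Accepting
-------------------------
q0    | q1 | q0 |  
q1    | q2 | q0 |  
q2    | q2 | q0 | *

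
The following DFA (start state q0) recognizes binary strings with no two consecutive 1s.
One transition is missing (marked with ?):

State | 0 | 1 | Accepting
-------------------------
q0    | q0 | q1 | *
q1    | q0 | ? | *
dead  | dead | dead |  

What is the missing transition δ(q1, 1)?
dead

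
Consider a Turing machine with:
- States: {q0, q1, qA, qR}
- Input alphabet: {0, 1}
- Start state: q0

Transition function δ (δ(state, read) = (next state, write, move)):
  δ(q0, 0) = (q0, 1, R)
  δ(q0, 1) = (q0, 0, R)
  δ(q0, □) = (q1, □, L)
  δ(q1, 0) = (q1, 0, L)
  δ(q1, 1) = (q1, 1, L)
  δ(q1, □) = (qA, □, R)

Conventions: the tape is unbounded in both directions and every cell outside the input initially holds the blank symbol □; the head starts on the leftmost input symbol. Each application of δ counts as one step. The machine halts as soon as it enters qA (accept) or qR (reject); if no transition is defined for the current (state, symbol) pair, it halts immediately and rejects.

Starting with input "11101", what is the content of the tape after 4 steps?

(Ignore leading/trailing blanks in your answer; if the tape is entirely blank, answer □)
Step 0: [q0]11101 (head at position 0)
Step 1: δ(q0, 1) = (q0, 0, R)  ⊢  0[q0]1101 (head at position 1)
Step 2: δ(q0, 1) = (q0, 0, R)  ⊢  00[q0]101 (head at position 2)
Step 3: δ(q0, 1) = (q0, 0, R)  ⊢  000[q0]01 (head at position 3)
Step 4: δ(q0, 0) = (q0, 1, R)  ⊢  0001[q0]1 (head at position 4)
Tape after 4 steps (ignoring surrounding blanks): 00011

Final answer: Tape: 00011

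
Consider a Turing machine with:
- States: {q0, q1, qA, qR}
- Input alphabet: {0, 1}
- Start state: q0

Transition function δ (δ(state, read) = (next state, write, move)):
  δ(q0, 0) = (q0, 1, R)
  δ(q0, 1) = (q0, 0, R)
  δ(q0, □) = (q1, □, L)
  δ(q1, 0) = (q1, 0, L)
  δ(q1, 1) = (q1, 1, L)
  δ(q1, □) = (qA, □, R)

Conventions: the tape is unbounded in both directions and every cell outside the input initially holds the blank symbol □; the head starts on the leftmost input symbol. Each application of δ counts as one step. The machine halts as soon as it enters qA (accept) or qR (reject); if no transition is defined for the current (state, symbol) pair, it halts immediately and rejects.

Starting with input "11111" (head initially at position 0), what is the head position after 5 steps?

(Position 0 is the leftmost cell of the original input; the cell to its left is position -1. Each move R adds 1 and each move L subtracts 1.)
Step 0: [q0]11111 (head at position 0)
Step 1: δ(q0, 1) = (q0, 0, R)  ⊢  0[q0]1111 (head at position 1)
Step 2: δ(q0, 1) = (q0, 0, R)  ⊢  00[q0]111 (head at position 2)
Step 3: δ(q0, 1) = (q0, 0, R)  ⊢  000[q0]11 (head at position 3)
Step 4: δ(q0, 1) = (q0, 0, R)  ⊢  0000[q0]1 (head at position 4)
Step 5: δ(q0, 1) = (q0, 0, R)  ⊢  00000[q0]□ (head at position 5)
Head position after 5 steps: 5

Final answer: Position 5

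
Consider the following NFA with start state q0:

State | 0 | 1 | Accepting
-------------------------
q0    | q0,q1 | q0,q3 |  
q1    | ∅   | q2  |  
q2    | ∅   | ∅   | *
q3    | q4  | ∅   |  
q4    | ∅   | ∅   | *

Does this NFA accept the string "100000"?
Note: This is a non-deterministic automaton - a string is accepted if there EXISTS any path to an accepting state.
Track the set of states the NFA could be in: start {q0}
Read '1': {q0} → {q0, q3}
Read '0': {q0, q3} → {q0, q1, q4}
Read '0': {q0, q1, q4} → {q0, q1}
Read '0': {q0, q1} → {q0, q1}
Read '0': {q0, q1} → {q0, q1}
Read '0': {q0, q1} → {q0, q1}
Final set {q0, q1} contains no accepting state → rejected.

Final answer: No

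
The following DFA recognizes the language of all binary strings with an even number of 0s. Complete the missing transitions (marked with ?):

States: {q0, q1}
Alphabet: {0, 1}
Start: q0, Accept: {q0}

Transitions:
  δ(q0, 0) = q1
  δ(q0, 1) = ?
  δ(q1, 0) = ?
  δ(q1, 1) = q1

What each state remembers (consistent with the given transitions and accept states):
  q0: an even number of 0s has been read so far
  q1: an odd number of 0s has been read so far
Filling in the missing entries:
  δ(q0, 1): in q0 (an even number of 0s has been read so far), after reading 1 we have: an even number of 0s has been read so far → q0
  δ(q1, 0): in q1 (an odd number of 0s has been read so far), after reading 0 we have: an even number of 0s has been read so far → q0

Final answer: δ(q0, 1) = q0; δ(q1, 0) = q0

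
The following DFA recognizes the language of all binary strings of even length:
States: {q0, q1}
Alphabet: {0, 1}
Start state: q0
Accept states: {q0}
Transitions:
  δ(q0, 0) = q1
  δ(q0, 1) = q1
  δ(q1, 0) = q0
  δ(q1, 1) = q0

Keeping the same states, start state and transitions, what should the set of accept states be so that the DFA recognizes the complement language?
The DFA is complete (every state has a transition on every symbol), so the complement
is recognized by the same DFA with accepting and non-accepting states swapped.
Original accept states: {q0}
Complement accept states = All states - Original accept states
= {q0, q1} - {q0}
= {q1}
Complement language: strings of ODD length

Final answer: {q1}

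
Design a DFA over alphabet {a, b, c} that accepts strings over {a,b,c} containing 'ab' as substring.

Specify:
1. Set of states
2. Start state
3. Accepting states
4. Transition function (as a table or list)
One valid DFA (any DFA recognizing the same language is acceptable):
States: {q0, q1, q2}
Start: q0
Accepting: {q2}
Transitions (accepting states marked with *):
State | a | b | c | Accepting
-----------------------------
q0    | q1 | q0 | q0 |  
q1    | q1 | q2 | q0 |  
q2    | q2 | q2 | q2 | *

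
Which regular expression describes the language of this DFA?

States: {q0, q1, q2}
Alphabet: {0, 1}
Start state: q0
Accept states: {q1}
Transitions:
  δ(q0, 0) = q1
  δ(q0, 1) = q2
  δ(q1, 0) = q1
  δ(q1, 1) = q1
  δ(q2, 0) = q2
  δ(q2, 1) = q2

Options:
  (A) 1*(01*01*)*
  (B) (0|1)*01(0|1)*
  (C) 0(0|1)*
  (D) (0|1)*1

Testing sample strings against the DFA:
  '101' -> rejected
  '01110' -> accepted
  '0010' -> accepted
  '00010' -> accepted
Checking each option for a counterexample:
  (A) 1*(01*01*)*: ε is rejected by the DFA but matches the regex → eliminated
  (B) (0|1)*01(0|1)*: '0' is accepted by the DFA but does not match the regex → eliminated
  (C) 0(0|1)*: agrees with the DFA on all strings of length ≤ 4
  (D) (0|1)*1: '0' is accepted by the DFA but does not match the regex → eliminated
Only (C) 0(0|1)* is consistent with the DFA.

Final answer: (C) 0(0|1)*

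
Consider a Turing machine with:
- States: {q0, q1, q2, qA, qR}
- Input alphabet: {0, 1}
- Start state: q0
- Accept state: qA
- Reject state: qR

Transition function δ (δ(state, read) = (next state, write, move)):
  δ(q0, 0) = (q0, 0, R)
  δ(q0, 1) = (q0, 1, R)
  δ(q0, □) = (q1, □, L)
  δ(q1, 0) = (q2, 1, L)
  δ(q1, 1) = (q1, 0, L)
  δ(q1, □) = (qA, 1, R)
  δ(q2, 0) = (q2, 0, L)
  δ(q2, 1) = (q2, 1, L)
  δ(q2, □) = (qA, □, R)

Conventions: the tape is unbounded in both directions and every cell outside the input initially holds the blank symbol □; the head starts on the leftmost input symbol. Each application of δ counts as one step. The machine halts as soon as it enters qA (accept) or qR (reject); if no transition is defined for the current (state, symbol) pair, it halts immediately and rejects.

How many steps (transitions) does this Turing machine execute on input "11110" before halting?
Step 0: [q0]11110 (head at position 0)
Step 1: δ(q0, 1) = (q0, 1, R)  ⊢  1[q0]1110 (head at position 1)
Step 2: δ(q0, 1) = (q0, 1, R)  ⊢  11[q0]110 (head at position 2)
Step 3: δ(q0, 1) = (q0, 1, R)  ⊢  111[q0]10 (head at position 3)
Step 4: δ(q0, 1) = (q0, 1, R)  ⊢  1111[q0]0 (head at position 4)
Step 5: δ(q0, 0) = (q0, 0, R)  ⊢  11110[q0]□ (head at position 5)
Step 6: δ(q0, □) = (q1, □, L)  ⊢  1111[q1]0□ (head at position 4)
Step 7: δ(q1, 0) = (q2, 1, L)  ⊢  111[q2]11□ (head at position 3)
Step 8: δ(q2, 1) = (q2, 1, L)  ⊢  11[q2]111□ (head at position 2)
Step 9: δ(q2, 1) = (q2, 1, L)  ⊢  1[q2]1111□ (head at position 1)
Step 10: δ(q2, 1) = (q2, 1, L)  ⊢  [q2]11111□ (head at position 0)
Step 11: δ(q2, 1) = (q2, 1, L)  ⊢  [q2]□11111□ (head at position -1)
Step 12: δ(q2, □) = (qA, □, R)  ⊢  □[qA]11111□ (head at position 0)
The machine is in qA, so it halts and accepts.
Number of transitions executed: 12.

Final answer: 12 steps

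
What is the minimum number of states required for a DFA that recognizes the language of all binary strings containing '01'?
Language: binary strings containing '01'
Lower bound (Myhill–Nerode): the prefixes ε, 0, 01 are pairwise distinguishable:
  ε vs 01: suffix ε distinguishes them (ε is rejected, 01 is accepted)
  0 vs 01: suffix ε distinguishes them (0 is rejected, 01 is accepted)
  ε vs 0: suffix 1 distinguishes them (ε·1 = 1 is rejected, 0·1 = 01 is accepted)
So any DFA needs at least 3 states.
Upper bound: a DFA with 3 states exists (one state per class above: 'no progress', 'last symbol 0', and 'seen 01' (accepting sink)).
Minimum states: 3

Final answer: 3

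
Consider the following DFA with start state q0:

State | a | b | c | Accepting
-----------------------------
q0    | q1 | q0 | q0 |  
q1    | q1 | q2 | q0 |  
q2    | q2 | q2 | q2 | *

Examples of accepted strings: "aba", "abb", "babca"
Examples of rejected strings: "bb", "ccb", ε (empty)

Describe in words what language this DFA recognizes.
strings over {a,b,c} containing 'ab' as substring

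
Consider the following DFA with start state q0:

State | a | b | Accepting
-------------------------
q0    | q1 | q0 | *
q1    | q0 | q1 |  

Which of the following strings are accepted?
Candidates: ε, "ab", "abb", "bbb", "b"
ε: q0; q0 is accepting → accepted
"ab": q0 → q1 → q1; q1 is not accepting → rejected
"abb": q0 → q1 → q1 → q1; q1 is not accepting → rejected
"bbb": q0 → q0 → q0 → q0; q0 is accepting → accepted
"b": q0 → q0; q0 is accepting → accepted

Final answer: ε, "bbb", "b"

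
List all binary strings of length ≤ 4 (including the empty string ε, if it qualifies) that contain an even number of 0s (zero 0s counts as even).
Checking every binary string of length 0 to 4:
  Length 0: accepted: ε | rejected: (none)
  Length 1: accepted: 1 | rejected: 0
  Length 2: accepted: 00, 11 | rejected: 01, 10
  Length 3: accepted: 001, 010, 100, 111 | rejected: 000, 011, 101, 110
  Length 4: accepted: 0000, 0011, 0101, 0110, 1001, 1010, 1100, 1111 | rejected: 0001, 0010, 0100, 0111, 1000, 1011, 1101, 1110
Total: 16 string(s).

Final answer: ε, 1, 00, 11, 001, 010, 100, 111, 0000, 0011, 0101, 0110, 1001, 1010, 1100, 1111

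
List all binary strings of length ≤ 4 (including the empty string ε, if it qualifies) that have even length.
Checking every binary string of length 0 to 4:
  Length 0: accepted: ε | rejected: (none)
  Length 1: accepted: (none) | rejected: 0, 1
  Length 2: accepted: 00, 01, 10, 11 | rejected: (none)
  Length 3: accepted: (none) | rejected: 000, 001, 010, 011, 100, 101, 110, 111
  Length 4: accepted: 0000, 0001, 0010, 0011, 0100, 0101, 0110, 0111, 1000, 1001, 1010, 1011, 1100, 1101, 1110, 1111 | rejected: (none)
Total: 21 string(s).

Final answer: ε, 00, 01, 10, 11, 0000, 0001, 0010, 0011, 0100, 0101, 0110, 0111, 1000, 1001, 1010, 1011, 1100, 1101, 1110, 1111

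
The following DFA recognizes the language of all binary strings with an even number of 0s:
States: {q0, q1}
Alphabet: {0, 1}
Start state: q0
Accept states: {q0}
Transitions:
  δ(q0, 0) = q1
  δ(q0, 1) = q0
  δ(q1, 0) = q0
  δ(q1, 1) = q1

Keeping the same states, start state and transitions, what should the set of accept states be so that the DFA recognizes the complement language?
The DFA is complete (every state has a transition on every symbol), so the complement
is recognized by the same DFA with accepting and non-accepting states swapped.
Original accept states: {q0}
Complement accept states = All states - Original accept states
= {q0, q1} - {q0}
= {q1}
Complement language: strings with an ODD number of 0s

Final answer: {q1}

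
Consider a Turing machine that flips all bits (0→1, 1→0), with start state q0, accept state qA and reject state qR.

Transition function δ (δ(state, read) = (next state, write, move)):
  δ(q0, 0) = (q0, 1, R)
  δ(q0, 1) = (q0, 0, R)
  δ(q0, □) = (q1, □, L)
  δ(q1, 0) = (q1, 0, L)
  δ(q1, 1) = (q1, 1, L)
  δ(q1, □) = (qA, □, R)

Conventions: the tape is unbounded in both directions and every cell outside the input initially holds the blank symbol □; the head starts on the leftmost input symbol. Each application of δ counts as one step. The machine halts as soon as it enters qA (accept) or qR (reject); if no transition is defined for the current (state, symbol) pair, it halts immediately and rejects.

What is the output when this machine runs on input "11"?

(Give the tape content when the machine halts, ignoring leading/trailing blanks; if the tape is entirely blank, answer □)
Step 0: [q0]11 (head at position 0)
Step 1: δ(q0, 1) = (q0, 0, R)  ⊢  0[q0]1 (head at position 1)
Step 2: δ(q0, 1) = (q0, 0, R)  ⊢  00[q0]□ (head at position 2)
Step 3: δ(q0, □) = (q1, □, L)  ⊢  0[q1]0□ (head at position 1)
Step 4: δ(q1, 0) = (q1, 0, L)  ⊢  [q1]00□ (head at position 0)
Step 5: δ(q1, 0) = (q1, 0, L)  ⊢  [q1]□00□ (head at position -1)
Step 6: δ(q1, □) = (qA, □, R)  ⊢  □[qA]00□ (head at position 0)
The machine is in qA, so it halts and accepts.
Tape content when halted (ignoring surrounding blanks): 00

Final answer: Output: 00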